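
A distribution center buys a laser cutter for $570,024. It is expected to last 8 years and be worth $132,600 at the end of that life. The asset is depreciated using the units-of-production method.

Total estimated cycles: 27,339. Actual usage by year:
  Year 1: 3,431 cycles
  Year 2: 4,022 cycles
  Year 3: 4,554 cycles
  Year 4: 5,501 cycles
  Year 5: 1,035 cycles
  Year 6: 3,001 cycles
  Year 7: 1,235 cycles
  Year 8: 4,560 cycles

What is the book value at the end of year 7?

Depreciable base = $570,024 − $132,600 = $437,424.
Rate = $437,424 / 27,339 cycles = $16 per cycle.
Year 1: 3,431 × $16 = $54,896. Book value $515,128.
Year 2: 4,022 × $16 = $64,352. Book value $450,776.
Year 3: 4,554 × $16 = $72,864. Book value $377,912.
Year 4: 5,501 × $16 = $88,016. Book value $289,896.
Year 5: 1,035 × $16 = $16,560. Book value $273,336.
Year 6: 3,001 × $16 = $48,016. Book value $225,320.
Year 7: 1,235 × $16 = $19,760. Book value $205,560.

$205,560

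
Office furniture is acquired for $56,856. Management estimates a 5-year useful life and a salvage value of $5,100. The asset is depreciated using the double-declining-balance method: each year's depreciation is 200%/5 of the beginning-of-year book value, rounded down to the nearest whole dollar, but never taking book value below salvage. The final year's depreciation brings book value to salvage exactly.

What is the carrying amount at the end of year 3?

$12,282

Depreciable base = $56,856 − $5,100 = $51,756.
Year 1: ⌊$56,856 × 200%/5⌋ = $22,742. Book value $34,114.
Year 2: ⌊$34,114 × 200%/5⌋ = $13,645. Book value $20,469.
Year 3: ⌊$20,469 × 200%/5⌋ = $8,187. Book value $12,282.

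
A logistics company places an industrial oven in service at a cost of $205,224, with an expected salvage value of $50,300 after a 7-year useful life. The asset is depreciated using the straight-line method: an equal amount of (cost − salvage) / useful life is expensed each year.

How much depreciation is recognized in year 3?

$22,132

Depreciable base = $205,224 − $50,300 = $154,924.
Annual expense = $154,924 / 7 = $22,132.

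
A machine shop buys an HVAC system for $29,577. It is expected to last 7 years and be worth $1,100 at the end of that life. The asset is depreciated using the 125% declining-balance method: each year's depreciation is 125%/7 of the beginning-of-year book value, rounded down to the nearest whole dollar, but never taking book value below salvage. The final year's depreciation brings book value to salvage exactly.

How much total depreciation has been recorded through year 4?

$16,109

Depreciable base = $29,577 − $1,100 = $28,477.
Year 1: ⌊$29,577 × 125%/7⌋ = $5,281. Book value $24,296.
Year 2: ⌊$24,296 × 125%/7⌋ = $4,338. Book value $19,958.
Year 3: ⌊$19,958 × 125%/7⌋ = $3,563. Book value $16,395.
Year 4: ⌊$16,395 × 125%/7⌋ = $2,927. Book value $13,468.
Accumulated through year 4 = $29,577 − $13,468 = $16,109.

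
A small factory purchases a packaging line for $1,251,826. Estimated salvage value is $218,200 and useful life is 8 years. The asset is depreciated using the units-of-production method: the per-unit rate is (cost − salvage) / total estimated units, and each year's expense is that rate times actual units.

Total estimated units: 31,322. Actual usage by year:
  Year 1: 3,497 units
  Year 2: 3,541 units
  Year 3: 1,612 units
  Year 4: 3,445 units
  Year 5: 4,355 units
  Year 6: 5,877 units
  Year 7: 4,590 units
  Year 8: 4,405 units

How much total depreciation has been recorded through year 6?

$736,791

Depreciable base = $1,251,826 − $218,200 = $1,033,626.
Rate = $1,033,626 / 31,322 units = $33 per unit.
Year 1: 3,497 × $33 = $115,401. Book value $1,136,425.
Year 2: 3,541 × $33 = $116,853. Book value $1,019,572.
Year 3: 1,612 × $33 = $53,196. Book value $966,376.
Year 4: 3,445 × $33 = $113,685. Book value $852,691.
Year 5: 4,355 × $33 = $143,715. Book value $708,976.
Year 6: 5,877 × $33 = $193,941. Book value $515,035.
Accumulated through year 6 = $1,251,826 − $515,035 = $736,791.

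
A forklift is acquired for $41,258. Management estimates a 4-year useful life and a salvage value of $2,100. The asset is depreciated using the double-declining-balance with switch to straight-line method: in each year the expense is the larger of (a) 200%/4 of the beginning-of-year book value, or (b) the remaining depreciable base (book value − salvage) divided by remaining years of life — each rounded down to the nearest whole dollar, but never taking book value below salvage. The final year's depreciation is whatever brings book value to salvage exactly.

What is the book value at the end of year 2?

$10,315

Depreciable base = $41,258 − $2,100 = $39,158.
Year 1: DB = ⌊$41,258 × 200%/4⌋ = $20,629; SL = ⌊$39,158/4⌋ = $9,789 → take DB $20,629. Book value $20,629.
Year 2: DB = ⌊$20,629 × 200%/4⌋ = $10,314; SL = ⌊$18,529/3⌋ = $6,176 → take DB $10,314. Book value $10,315.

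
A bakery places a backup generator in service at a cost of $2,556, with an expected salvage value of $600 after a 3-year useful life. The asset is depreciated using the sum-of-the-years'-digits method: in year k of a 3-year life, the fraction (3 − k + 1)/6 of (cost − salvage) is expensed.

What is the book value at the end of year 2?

Depreciable base = $2,556 − $600 = $1,956.
Sum of the years' digits = 3+2+1 = 6.
Year 1: $1,956 × 3/6 = $978. Book value $1,578.
Year 2: $1,956 × 2/6 = $652. Book value $926.

$926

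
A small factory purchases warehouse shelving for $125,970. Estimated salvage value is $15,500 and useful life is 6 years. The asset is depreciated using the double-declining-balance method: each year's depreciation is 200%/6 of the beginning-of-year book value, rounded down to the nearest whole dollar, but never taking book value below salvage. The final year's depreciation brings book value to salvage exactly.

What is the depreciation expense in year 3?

$18,662

Depreciable base = $125,970 − $15,500 = $110,470.
Year 1: ⌊$125,970 × 200%/6⌋ = $41,990. Book value $83,980.
Year 2: ⌊$83,980 × 200%/6⌋ = $27,993. Book value $55,987.
Year 3: ⌊$55,987 × 200%/6⌋ = $18,662. Book value $37,325.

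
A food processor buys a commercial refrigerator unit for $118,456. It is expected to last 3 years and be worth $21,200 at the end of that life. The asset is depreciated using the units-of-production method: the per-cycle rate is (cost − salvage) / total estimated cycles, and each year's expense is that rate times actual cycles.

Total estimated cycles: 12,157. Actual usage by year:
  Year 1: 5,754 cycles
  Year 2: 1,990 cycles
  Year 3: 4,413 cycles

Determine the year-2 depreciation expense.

$15,920

Depreciable base = $118,456 − $21,200 = $97,256.
Rate = $97,256 / 12,157 cycles = $8 per cycle.
Year 1: 5,754 × $8 = $46,032. Book value $72,424.
Year 2: 1,990 × $8 = $15,920. Book value $56,504.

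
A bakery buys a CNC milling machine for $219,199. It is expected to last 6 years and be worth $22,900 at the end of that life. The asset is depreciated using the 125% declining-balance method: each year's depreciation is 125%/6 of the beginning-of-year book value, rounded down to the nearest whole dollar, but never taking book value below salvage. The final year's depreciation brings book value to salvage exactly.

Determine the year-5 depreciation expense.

Depreciable base = $219,199 − $22,900 = $196,299.
Year 1: ⌊$219,199 × 125%/6⌋ = $45,666. Book value $173,533.
Year 2: ⌊$173,533 × 125%/6⌋ = $36,152. Book value $137,381.
Year 3: ⌊$137,381 × 125%/6⌋ = $28,621. Book value $108,760.
Year 4: ⌊$108,760 × 125%/6⌋ = $22,658. Book value $86,102.
Year 5: ⌊$86,102 × 125%/6⌋ = $17,937. Book value $68,165.

$17,937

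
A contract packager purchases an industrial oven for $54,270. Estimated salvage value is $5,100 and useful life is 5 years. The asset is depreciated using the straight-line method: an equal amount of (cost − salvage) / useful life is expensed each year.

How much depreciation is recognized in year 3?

$9,834

Depreciable base = $54,270 − $5,100 = $49,170.
Annual expense = $49,170 / 5 = $9,834.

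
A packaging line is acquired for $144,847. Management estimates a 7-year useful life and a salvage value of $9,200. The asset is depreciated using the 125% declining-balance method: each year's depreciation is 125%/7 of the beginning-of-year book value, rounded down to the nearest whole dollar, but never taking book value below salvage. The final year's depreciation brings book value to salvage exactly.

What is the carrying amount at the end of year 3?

Depreciable base = $144,847 − $9,200 = $135,647.
Year 1: ⌊$144,847 × 125%/7⌋ = $25,865. Book value $118,982.
Year 2: ⌊$118,982 × 125%/7⌋ = $21,246. Book value $97,736.
Year 3: ⌊$97,736 × 125%/7⌋ = $17,452. Book value $80,284.

$80,284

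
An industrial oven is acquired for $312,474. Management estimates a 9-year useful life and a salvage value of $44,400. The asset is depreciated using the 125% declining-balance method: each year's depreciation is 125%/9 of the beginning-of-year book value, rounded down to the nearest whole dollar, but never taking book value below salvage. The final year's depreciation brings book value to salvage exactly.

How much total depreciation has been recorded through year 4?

$140,662

Depreciable base = $312,474 − $44,400 = $268,074.
Year 1: ⌊$312,474 × 125%/9⌋ = $43,399. Book value $269,075.
Year 2: ⌊$269,075 × 125%/9⌋ = $37,371. Book value $231,704.
Year 3: ⌊$231,704 × 125%/9⌋ = $32,181. Book value $199,523.
Year 4: ⌊$199,523 × 125%/9⌋ = $27,711. Book value $171,812.
Accumulated through year 4 = $312,474 − $171,812 = $140,662.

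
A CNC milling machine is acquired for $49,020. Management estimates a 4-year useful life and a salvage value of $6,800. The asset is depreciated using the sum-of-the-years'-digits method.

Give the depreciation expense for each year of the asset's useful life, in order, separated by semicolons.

$16,888; $12,666; $8,444; $4,222

Depreciable base = $49,020 − $6,800 = $42,220.
Sum of the years' digits = 4+3+2+1 = 10.
Year 1: $42,220 × 4/10 = $16,888. Book value $32,132.
Year 2: $42,220 × 3/10 = $12,666. Book value $19,466.
Year 3: $42,220 × 2/10 = $8,444. Book value $11,022.
Year 4: $42,220 × 1/10 = $4,222. Book value $6,800.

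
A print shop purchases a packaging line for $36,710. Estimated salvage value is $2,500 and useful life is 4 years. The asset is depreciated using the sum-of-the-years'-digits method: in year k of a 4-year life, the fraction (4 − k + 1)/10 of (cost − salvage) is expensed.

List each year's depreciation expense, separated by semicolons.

Depreciable base = $36,710 − $2,500 = $34,210.
Sum of the years' digits = 4+3+2+1 = 10.
Year 1: $34,210 × 4/10 = $13,684. Book value $23,026.
Year 2: $34,210 × 3/10 = $10,263. Book value $12,763.
Year 3: $34,210 × 2/10 = $6,842. Book value $5,921.
Year 4: $34,210 × 1/10 = $3,421. Book value $2,500.

$13,684; $10,263; $6,842; $3,421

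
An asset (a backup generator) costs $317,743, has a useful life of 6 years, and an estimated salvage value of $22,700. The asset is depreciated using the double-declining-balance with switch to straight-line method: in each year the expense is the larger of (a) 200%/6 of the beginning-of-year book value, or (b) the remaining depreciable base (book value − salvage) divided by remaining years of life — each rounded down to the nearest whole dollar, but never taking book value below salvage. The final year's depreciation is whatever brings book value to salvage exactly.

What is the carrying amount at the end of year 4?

$62,765

Depreciable base = $317,743 − $22,700 = $295,043.
Year 1: DB = ⌊$317,743 × 200%/6⌋ = $105,914; SL = ⌊$295,043/6⌋ = $49,173 → take DB $105,914. Book value $211,829.
Year 2: DB = ⌊$211,829 × 200%/6⌋ = $70,609; SL = ⌊$189,129/5⌋ = $37,825 → take DB $70,609. Book value $141,220.
Year 3: DB = ⌊$141,220 × 200%/6⌋ = $47,073; SL = ⌊$118,520/4⌋ = $29,630 → take DB $47,073. Book value $94,147.
Year 4: DB = ⌊$94,147 × 200%/6⌋ = $31,382; SL = ⌊$71,447/3⌋ = $23,815 → take DB $31,382. Book value $62,765.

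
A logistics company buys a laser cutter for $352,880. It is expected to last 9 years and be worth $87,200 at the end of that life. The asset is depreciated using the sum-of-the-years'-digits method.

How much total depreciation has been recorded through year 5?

Depreciable base = $352,880 − $87,200 = $265,680.
Sum of the years' digits = 9+8+7+6+5+4+3+2+1 = 45.
Year 1: $265,680 × 9/45 = $53,136. Book value $299,744.
Year 2: $265,680 × 8/45 = $47,232. Book value $252,512.
Year 3: $265,680 × 7/45 = $41,328. Book value $211,184.
Year 4: $265,680 × 6/45 = $35,424. Book value $175,760.
Year 5: $265,680 × 5/45 = $29,520. Book value $146,240.
Accumulated through year 5 = $352,880 − $146,240 = $206,640.

$206,640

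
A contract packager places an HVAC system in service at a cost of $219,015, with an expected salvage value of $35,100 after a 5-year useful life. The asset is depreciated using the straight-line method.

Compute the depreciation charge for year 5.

$36,783

Depreciable base = $219,015 − $35,100 = $183,915.
Annual expense = $183,915 / 5 = $36,783.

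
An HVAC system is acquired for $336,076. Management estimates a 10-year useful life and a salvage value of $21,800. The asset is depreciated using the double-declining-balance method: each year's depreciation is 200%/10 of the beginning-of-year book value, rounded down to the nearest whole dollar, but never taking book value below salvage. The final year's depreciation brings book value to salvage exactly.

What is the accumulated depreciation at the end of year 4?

Depreciable base = $336,076 − $21,800 = $314,276.
Year 1: ⌊$336,076 × 200%/10⌋ = $67,215. Book value $268,861.
Year 2: ⌊$268,861 × 200%/10⌋ = $53,772. Book value $215,089.
Year 3: ⌊$215,089 × 200%/10⌋ = $43,017. Book value $172,072.
Year 4: ⌊$172,072 × 200%/10⌋ = $34,414. Book value $137,658.
Accumulated through year 4 = $336,076 − $137,658 = $198,418.

$198,418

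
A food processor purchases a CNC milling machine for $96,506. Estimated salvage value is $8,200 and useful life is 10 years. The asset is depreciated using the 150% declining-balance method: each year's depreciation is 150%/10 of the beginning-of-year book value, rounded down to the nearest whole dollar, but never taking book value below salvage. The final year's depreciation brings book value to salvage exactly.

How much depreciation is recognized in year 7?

Depreciable base = $96,506 − $8,200 = $88,306.
Year 1: ⌊$96,506 × 150%/10⌋ = $14,475. Book value $82,031.
Year 2: ⌊$82,031 × 150%/10⌋ = $12,304. Book value $69,727.
Year 3: ⌊$69,727 × 150%/10⌋ = $10,459. Book value $59,268.
Year 4: ⌊$59,268 × 150%/10⌋ = $8,890. Book value $50,378.
Year 5: ⌊$50,378 × 150%/10⌋ = $7,556. Book value $42,822.
Year 6: ⌊$42,822 × 150%/10⌋ = $6,423. Book value $36,399.
Year 7: ⌊$36,399 × 150%/10⌋ = $5,459. Book value $30,940.

$5,459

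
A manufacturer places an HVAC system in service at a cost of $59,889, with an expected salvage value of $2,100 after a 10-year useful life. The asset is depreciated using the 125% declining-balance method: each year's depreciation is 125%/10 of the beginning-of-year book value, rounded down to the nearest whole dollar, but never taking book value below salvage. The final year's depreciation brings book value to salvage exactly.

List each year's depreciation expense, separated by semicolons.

Depreciable base = $59,889 − $2,100 = $57,789.
Year 1: ⌊$59,889 × 125%/10⌋ = $7,486. Book value $52,403.
Year 2: ⌊$52,403 × 125%/10⌋ = $6,550. Book value $45,853.
Year 3: ⌊$45,853 × 125%/10⌋ = $5,731. Book value $40,122.
Year 4: ⌊$40,122 × 125%/10⌋ = $5,015. Book value $35,107.
Year 5: ⌊$35,107 × 125%/10⌋ = $4,388. Book value $30,719.
Year 6: ⌊$30,719 × 125%/10⌋ = $3,839. Book value $26,880.
Year 7: ⌊$26,880 × 125%/10⌋ = $3,360. Book value $23,520.
Year 8: ⌊$23,520 × 125%/10⌋ = $2,940. Book value $20,580.
Year 9: ⌊$20,580 × 125%/10⌋ = $2,572. Book value $18,008.
Year 10 (final): $18,008 − $2,100 = $15,908. Book value $2,100.

$7,486; $6,550; $5,731; $5,015; $4,388; $3,839; $3,360; $2,940; $2,572; $15,908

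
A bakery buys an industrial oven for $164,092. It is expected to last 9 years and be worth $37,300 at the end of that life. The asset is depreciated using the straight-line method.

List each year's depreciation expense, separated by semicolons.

Depreciable base = $164,092 − $37,300 = $126,792.
Annual expense = $126,792 / 9 = $14,088.
End of year 1: book value $150,004.
End of year 2: book value $135,916.
End of year 3: book value $121,828.
End of year 4: book value $107,740.
End of year 5: book value $93,652.
End of year 6: book value $79,564.
End of year 7: book value $65,476.
End of year 8: book value $51,388.
End of year 9: book value $37,300.

$14,088; $14,088; $14,088; $14,088; $14,088; $14,088; $14,088; $14,088; $14,088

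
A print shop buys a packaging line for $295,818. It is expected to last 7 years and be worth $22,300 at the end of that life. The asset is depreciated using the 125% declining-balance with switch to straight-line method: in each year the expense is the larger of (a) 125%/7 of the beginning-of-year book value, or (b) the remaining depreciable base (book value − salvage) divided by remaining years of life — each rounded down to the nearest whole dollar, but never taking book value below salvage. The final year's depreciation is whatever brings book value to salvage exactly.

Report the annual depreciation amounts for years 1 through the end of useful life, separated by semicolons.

Depreciable base = $295,818 − $22,300 = $273,518.
Year 1: DB = ⌊$295,818 × 125%/7⌋ = $52,824; SL = ⌊$273,518/7⌋ = $39,074 → take DB $52,824. Book value $242,994.
Year 2: DB = ⌊$242,994 × 125%/7⌋ = $43,391; SL = ⌊$220,694/6⌋ = $36,782 → take DB $43,391. Book value $199,603.
Year 3: DB = ⌊$199,603 × 125%/7⌋ = $35,643; SL = ⌊$177,303/5⌋ = $35,460 → take DB $35,643. Book value $163,960.
Year 4: DB = ⌊$163,960 × 125%/7⌋ = $29,278; SL = ⌊$141,660/4⌋ = $35,415 → take SL $35,415. Book value $128,545.
Year 5: DB = ⌊$128,545 × 125%/7⌋ = $22,954; SL = ⌊$106,245/3⌋ = $35,415 → take SL $35,415. Book value $93,130.
Year 6: DB = ⌊$93,130 × 125%/7⌋ = $16,630; SL = ⌊$70,830/2⌋ = $35,415 → take SL $35,415. Book value $57,715.
Year 7 (final): $57,715 − $22,300 = $35,415. Book value $22,300.

$52,824; $43,391; $35,643; $35,415; $35,415; $35,415; $35,415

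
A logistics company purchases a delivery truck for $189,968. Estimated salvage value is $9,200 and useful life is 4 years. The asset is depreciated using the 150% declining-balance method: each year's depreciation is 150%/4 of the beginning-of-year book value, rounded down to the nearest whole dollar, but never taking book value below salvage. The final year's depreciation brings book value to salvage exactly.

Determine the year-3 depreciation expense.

$27,827

Depreciable base = $189,968 − $9,200 = $180,768.
Year 1: ⌊$189,968 × 150%/4⌋ = $71,238. Book value $118,730.
Year 2: ⌊$118,730 × 150%/4⌋ = $44,523. Book value $74,207.
Year 3: ⌊$74,207 × 150%/4⌋ = $27,827. Book value $46,380.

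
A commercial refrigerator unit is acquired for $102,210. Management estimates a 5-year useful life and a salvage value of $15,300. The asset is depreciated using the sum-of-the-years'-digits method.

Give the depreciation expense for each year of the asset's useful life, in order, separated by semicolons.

Depreciable base = $102,210 − $15,300 = $86,910.
Sum of the years' digits = 5+4+3+2+1 = 15.
Year 1: $86,910 × 5/15 = $28,970. Book value $73,240.
Year 2: $86,910 × 4/15 = $23,176. Book value $50,064.
Year 3: $86,910 × 3/15 = $17,382. Book value $32,682.
Year 4: $86,910 × 2/15 = $11,588. Book value $21,094.
Year 5: $86,910 × 1/15 = $5,794. Book value $15,300.

$28,970; $23,176; $17,382; $11,588; $5,794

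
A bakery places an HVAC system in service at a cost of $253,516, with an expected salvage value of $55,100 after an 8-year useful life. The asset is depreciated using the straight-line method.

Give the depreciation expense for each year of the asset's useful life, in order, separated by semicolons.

$24,802; $24,802; $24,802; $24,802; $24,802; $24,802; $24,802; $24,802

Depreciable base = $253,516 − $55,100 = $198,416.
Annual expense = $198,416 / 8 = $24,802.
End of year 1: book value $228,714.
End of year 2: book value $203,912.
End of year 3: book value $179,110.
End of year 4: book value $154,308.
End of year 5: book value $129,506.
End of year 6: book value $104,704.
End of year 7: book value $79,902.
End of year 8: book value $55,100.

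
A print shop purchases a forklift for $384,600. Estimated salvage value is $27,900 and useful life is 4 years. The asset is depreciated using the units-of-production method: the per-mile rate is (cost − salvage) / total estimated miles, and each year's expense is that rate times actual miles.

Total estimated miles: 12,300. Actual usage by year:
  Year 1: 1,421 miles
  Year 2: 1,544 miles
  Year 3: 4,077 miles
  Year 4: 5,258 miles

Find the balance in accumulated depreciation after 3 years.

Depreciable base = $384,600 − $27,900 = $356,700.
Rate = $356,700 / 12,300 miles = $29 per mile.
Year 1: 1,421 × $29 = $41,209. Book value $343,391.
Year 2: 1,544 × $29 = $44,776. Book value $298,615.
Year 3: 4,077 × $29 = $118,233. Book value $180,382.
Accumulated through year 3 = $384,600 − $180,382 = $204,218.

$204,218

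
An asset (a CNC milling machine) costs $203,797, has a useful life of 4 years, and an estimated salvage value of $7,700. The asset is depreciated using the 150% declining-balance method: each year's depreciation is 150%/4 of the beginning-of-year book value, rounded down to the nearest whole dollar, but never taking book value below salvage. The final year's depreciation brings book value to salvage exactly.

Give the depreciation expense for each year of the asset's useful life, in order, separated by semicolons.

$76,423; $47,765; $29,853; $42,056

Depreciable base = $203,797 − $7,700 = $196,097.
Year 1: ⌊$203,797 × 150%/4⌋ = $76,423. Book value $127,374.
Year 2: ⌊$127,374 × 150%/4⌋ = $47,765. Book value $79,609.
Year 3: ⌊$79,609 × 150%/4⌋ = $29,853. Book value $49,756.
Year 4 (final): $49,756 − $7,700 = $42,056. Book value $7,700.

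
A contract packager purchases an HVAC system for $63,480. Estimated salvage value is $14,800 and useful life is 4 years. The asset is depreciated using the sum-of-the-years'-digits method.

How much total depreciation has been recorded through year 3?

$43,812

Depreciable base = $63,480 − $14,800 = $48,680.
Sum of the years' digits = 4+3+2+1 = 10.
Year 1: $48,680 × 4/10 = $19,472. Book value $44,008.
Year 2: $48,680 × 3/10 = $14,604. Book value $29,404.
Year 3: $48,680 × 2/10 = $9,736. Book value $19,668.
Accumulated through year 3 = $63,480 − $19,668 = $43,812.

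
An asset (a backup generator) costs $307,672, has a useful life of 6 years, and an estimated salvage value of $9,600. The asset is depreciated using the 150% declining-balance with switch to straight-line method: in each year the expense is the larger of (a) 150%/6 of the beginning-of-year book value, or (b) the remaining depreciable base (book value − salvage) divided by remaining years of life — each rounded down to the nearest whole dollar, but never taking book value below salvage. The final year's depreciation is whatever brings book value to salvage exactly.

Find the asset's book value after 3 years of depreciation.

$129,800

Depreciable base = $307,672 − $9,600 = $298,072.
Year 1: DB = ⌊$307,672 × 150%/6⌋ = $76,918; SL = ⌊$298,072/6⌋ = $49,678 → take DB $76,918. Book value $230,754.
Year 2: DB = ⌊$230,754 × 150%/6⌋ = $57,688; SL = ⌊$221,154/5⌋ = $44,230 → take DB $57,688. Book value $173,066.
Year 3: DB = ⌊$173,066 × 150%/6⌋ = $43,266; SL = ⌊$163,466/4⌋ = $40,866 → take DB $43,266. Book value $129,800.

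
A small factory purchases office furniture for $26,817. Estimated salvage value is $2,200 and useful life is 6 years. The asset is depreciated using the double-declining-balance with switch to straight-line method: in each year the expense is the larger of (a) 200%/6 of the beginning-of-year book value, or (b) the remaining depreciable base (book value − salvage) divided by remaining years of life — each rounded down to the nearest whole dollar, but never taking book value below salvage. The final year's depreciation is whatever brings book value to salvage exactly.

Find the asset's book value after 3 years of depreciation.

$7,946

Depreciable base = $26,817 − $2,200 = $24,617.
Year 1: DB = ⌊$26,817 × 200%/6⌋ = $8,939; SL = ⌊$24,617/6⌋ = $4,102 → take DB $8,939. Book value $17,878.
Year 2: DB = ⌊$17,878 × 200%/6⌋ = $5,959; SL = ⌊$15,678/5⌋ = $3,135 → take DB $5,959. Book value $11,919.
Year 3: DB = ⌊$11,919 × 200%/6⌋ = $3,973; SL = ⌊$9,719/4⌋ = $2,429 → take DB $3,973. Book value $7,946.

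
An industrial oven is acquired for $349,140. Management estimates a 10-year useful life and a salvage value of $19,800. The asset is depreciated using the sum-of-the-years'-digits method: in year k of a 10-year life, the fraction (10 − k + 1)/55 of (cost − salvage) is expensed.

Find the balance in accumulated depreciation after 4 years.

Depreciable base = $349,140 − $19,800 = $329,340.
Sum of the years' digits = 10+9+8+7+6+5+4+3+2+1 = 55.
Year 1: $329,340 × 10/55 = $59,880. Book value $289,260.
Year 2: $329,340 × 9/55 = $53,892. Book value $235,368.
Year 3: $329,340 × 8/55 = $47,904. Book value $187,464.
Year 4: $329,340 × 7/55 = $41,916. Book value $145,548.
Accumulated through year 4 = $349,140 − $145,548 = $203,592.

$203,592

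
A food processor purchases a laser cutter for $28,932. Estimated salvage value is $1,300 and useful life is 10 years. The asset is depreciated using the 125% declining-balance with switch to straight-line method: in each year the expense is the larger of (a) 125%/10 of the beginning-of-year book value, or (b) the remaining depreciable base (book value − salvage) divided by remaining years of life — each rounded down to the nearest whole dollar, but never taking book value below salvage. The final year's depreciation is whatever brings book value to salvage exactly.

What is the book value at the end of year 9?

$3,884

Depreciable base = $28,932 − $1,300 = $27,632.
Year 1: DB = ⌊$28,932 × 125%/10⌋ = $3,616; SL = ⌊$27,632/10⌋ = $2,763 → take DB $3,616. Book value $25,316.
Year 2: DB = ⌊$25,316 × 125%/10⌋ = $3,164; SL = ⌊$24,016/9⌋ = $2,668 → take DB $3,164. Book value $22,152.
Year 3: DB = ⌊$22,152 × 125%/10⌋ = $2,769; SL = ⌊$20,852/8⌋ = $2,606 → take DB $2,769. Book value $19,383.
Year 4: DB = ⌊$19,383 × 125%/10⌋ = $2,422; SL = ⌊$18,083/7⌋ = $2,583 → take SL $2,583. Book value $16,800.
Year 5: DB = ⌊$16,800 × 125%/10⌋ = $2,100; SL = ⌊$15,500/6⌋ = $2,583 → take SL $2,583. Book value $14,217.
Year 6: DB = ⌊$14,217 × 125%/10⌋ = $1,777; SL = ⌊$12,917/5⌋ = $2,583 → take SL $2,583. Book value $11,634.
Year 7: DB = ⌊$11,634 × 125%/10⌋ = $1,454; SL = ⌊$10,334/4⌋ = $2,583 → take SL $2,583. Book value $9,051.
Year 8: DB = ⌊$9,051 × 125%/10⌋ = $1,131; SL = ⌊$7,751/3⌋ = $2,583 → take SL $2,583. Book value $6,468.
Year 9: DB = ⌊$6,468 × 125%/10⌋ = $808; SL = ⌊$5,168/2⌋ = $2,584 → take SL $2,584. Book value $3,884.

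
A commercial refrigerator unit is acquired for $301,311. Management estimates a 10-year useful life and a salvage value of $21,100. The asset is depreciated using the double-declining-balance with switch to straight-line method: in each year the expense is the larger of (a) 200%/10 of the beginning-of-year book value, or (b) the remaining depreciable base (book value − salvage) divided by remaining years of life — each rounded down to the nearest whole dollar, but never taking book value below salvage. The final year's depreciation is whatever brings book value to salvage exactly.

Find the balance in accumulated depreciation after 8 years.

Depreciable base = $301,311 − $21,100 = $280,211.
Year 1: DB = ⌊$301,311 × 200%/10⌋ = $60,262; SL = ⌊$280,211/10⌋ = $28,021 → take DB $60,262. Book value $241,049.
Year 2: DB = ⌊$241,049 × 200%/10⌋ = $48,209; SL = ⌊$219,949/9⌋ = $24,438 → take DB $48,209. Book value $192,840.
Year 3: DB = ⌊$192,840 × 200%/10⌋ = $38,568; SL = ⌊$171,740/8⌋ = $21,467 → take DB $38,568. Book value $154,272.
Year 4: DB = ⌊$154,272 × 200%/10⌋ = $30,854; SL = ⌊$133,172/7⌋ = $19,024 → take DB $30,854. Book value $123,418.
Year 5: DB = ⌊$123,418 × 200%/10⌋ = $24,683; SL = ⌊$102,318/6⌋ = $17,053 → take DB $24,683. Book value $98,735.
Year 6: DB = ⌊$98,735 × 200%/10⌋ = $19,747; SL = ⌊$77,635/5⌋ = $15,527 → take DB $19,747. Book value $78,988.
Year 7: DB = ⌊$78,988 × 200%/10⌋ = $15,797; SL = ⌊$57,888/4⌋ = $14,472 → take DB $15,797. Book value $63,191.
Year 8: DB = ⌊$63,191 × 200%/10⌋ = $12,638; SL = ⌊$42,091/3⌋ = $14,030 → take SL $14,030. Book value $49,161.
Accumulated through year 8 = $301,311 − $49,161 = $252,150.

$252,150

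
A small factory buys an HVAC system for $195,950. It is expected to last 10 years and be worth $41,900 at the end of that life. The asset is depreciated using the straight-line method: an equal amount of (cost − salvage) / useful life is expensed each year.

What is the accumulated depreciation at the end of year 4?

$61,620

Depreciable base = $195,950 − $41,900 = $154,050.
Annual expense = $154,050 / 10 = $15,405.
End of year 1: book value $180,545.
End of year 2: book value $165,140.
End of year 3: book value $149,735.
End of year 4: book value $134,330.
Accumulated through year 4 = $195,950 − $134,330 = $61,620.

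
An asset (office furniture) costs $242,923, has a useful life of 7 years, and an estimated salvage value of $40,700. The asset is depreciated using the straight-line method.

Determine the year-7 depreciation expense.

$28,889

Depreciable base = $242,923 − $40,700 = $202,223.
Annual expense = $202,223 / 7 = $28,889.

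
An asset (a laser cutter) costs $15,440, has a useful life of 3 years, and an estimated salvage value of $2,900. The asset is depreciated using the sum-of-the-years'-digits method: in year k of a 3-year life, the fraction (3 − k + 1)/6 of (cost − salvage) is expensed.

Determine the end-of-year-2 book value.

Depreciable base = $15,440 − $2,900 = $12,540.
Sum of the years' digits = 3+2+1 = 6.
Year 1: $12,540 × 3/6 = $6,270. Book value $9,170.
Year 2: $12,540 × 2/6 = $4,180. Book value $4,990.

$4,990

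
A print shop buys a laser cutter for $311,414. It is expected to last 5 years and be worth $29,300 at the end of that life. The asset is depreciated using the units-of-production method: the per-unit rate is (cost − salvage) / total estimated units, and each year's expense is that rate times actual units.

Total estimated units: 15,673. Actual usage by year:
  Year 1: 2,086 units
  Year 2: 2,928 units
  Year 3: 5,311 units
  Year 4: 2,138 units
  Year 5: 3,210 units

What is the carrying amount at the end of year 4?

Depreciable base = $311,414 − $29,300 = $282,114.
Rate = $282,114 / 15,673 units = $18 per unit.
Year 1: 2,086 × $18 = $37,548. Book value $273,866.
Year 2: 2,928 × $18 = $52,704. Book value $221,162.
Year 3: 5,311 × $18 = $95,598. Book value $125,564.
Year 4: 2,138 × $18 = $38,484. Book value $87,080.

$87,080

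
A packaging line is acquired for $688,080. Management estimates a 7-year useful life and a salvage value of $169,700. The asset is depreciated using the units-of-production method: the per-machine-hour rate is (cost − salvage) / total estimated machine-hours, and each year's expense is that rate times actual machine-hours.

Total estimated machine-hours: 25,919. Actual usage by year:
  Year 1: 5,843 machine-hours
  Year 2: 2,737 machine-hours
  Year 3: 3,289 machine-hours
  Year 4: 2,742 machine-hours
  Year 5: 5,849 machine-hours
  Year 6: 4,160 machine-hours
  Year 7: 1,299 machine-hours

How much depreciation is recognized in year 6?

Depreciable base = $688,080 − $169,700 = $518,380.
Rate = $518,380 / 25,919 machine-hours = $20 per machine-hour.
Year 1: 5,843 × $20 = $116,860. Book value $571,220.
Year 2: 2,737 × $20 = $54,740. Book value $516,480.
Year 3: 3,289 × $20 = $65,780. Book value $450,700.
Year 4: 2,742 × $20 = $54,840. Book value $395,860.
Year 5: 5,849 × $20 = $116,980. Book value $278,880.
Year 6: 4,160 × $20 = $83,200. Book value $195,680.

$83,200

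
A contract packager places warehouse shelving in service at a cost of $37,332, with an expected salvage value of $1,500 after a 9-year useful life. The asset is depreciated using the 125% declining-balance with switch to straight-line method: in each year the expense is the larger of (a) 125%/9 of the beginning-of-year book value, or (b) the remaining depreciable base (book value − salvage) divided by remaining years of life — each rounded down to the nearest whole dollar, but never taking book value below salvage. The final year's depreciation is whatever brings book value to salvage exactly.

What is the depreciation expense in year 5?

$3,723

Depreciable base = $37,332 − $1,500 = $35,832.
Year 1: DB = ⌊$37,332 × 125%/9⌋ = $5,185; SL = ⌊$35,832/9⌋ = $3,981 → take DB $5,185. Book value $32,147.
Year 2: DB = ⌊$32,147 × 125%/9⌋ = $4,464; SL = ⌊$30,647/8⌋ = $3,830 → take DB $4,464. Book value $27,683.
Year 3: DB = ⌊$27,683 × 125%/9⌋ = $3,844; SL = ⌊$26,183/7⌋ = $3,740 → take DB $3,844. Book value $23,839.
Year 4: DB = ⌊$23,839 × 125%/9⌋ = $3,310; SL = ⌊$22,339/6⌋ = $3,723 → take SL $3,723. Book value $20,116.
Year 5: DB = ⌊$20,116 × 125%/9⌋ = $2,793; SL = ⌊$18,616/5⌋ = $3,723 → take SL $3,723. Book value $16,393.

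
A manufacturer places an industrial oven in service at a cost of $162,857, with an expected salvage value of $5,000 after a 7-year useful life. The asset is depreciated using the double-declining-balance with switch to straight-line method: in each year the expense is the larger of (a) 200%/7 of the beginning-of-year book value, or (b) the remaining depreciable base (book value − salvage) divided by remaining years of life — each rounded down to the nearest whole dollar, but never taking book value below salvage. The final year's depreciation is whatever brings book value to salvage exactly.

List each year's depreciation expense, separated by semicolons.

Depreciable base = $162,857 − $5,000 = $157,857.
Year 1: DB = ⌊$162,857 × 200%/7⌋ = $46,530; SL = ⌊$157,857/7⌋ = $22,551 → take DB $46,530. Book value $116,327.
Year 2: DB = ⌊$116,327 × 200%/7⌋ = $33,236; SL = ⌊$111,327/6⌋ = $18,554 → take DB $33,236. Book value $83,091.
Year 3: DB = ⌊$83,091 × 200%/7⌋ = $23,740; SL = ⌊$78,091/5⌋ = $15,618 → take DB $23,740. Book value $59,351.
Year 4: DB = ⌊$59,351 × 200%/7⌋ = $16,957; SL = ⌊$54,351/4⌋ = $13,587 → take DB $16,957. Book value $42,394.
Year 5: DB = ⌊$42,394 × 200%/7⌋ = $12,112; SL = ⌊$37,394/3⌋ = $12,464 → take SL $12,464. Book value $29,930.
Year 6: DB = ⌊$29,930 × 200%/7⌋ = $8,551; SL = ⌊$24,930/2⌋ = $12,465 → take SL $12,465. Book value $17,465.
Year 7 (final): $17,465 − $5,000 = $12,465. Book value $5,000.

$46,530; $33,236; $23,740; $16,957; $12,464; $12,465; $12,465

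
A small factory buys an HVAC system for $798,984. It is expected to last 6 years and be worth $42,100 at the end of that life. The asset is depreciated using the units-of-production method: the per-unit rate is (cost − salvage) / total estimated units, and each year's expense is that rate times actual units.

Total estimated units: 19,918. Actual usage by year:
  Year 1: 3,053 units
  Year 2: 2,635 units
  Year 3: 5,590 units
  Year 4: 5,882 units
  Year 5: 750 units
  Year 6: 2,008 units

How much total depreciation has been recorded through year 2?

Depreciable base = $798,984 − $42,100 = $756,884.
Rate = $756,884 / 19,918 units = $38 per unit.
Year 1: 3,053 × $38 = $116,014. Book value $682,970.
Year 2: 2,635 × $38 = $100,130. Book value $582,840.
Accumulated through year 2 = $798,984 − $582,840 = $216,144.

$216,144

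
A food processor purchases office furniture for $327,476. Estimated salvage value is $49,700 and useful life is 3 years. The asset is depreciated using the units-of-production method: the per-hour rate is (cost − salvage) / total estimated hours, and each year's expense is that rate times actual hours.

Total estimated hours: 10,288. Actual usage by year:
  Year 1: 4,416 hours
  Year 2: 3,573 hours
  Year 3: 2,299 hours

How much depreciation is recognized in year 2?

$96,471

Depreciable base = $327,476 − $49,700 = $277,776.
Rate = $277,776 / 10,288 hours = $27 per hour.
Year 1: 4,416 × $27 = $119,232. Book value $208,244.
Year 2: 3,573 × $27 = $96,471. Book value $111,773.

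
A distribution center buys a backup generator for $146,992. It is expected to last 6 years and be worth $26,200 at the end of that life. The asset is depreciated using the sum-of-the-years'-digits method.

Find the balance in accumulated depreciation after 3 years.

$86,280

Depreciable base = $146,992 − $26,200 = $120,792.
Sum of the years' digits = 6+5+4+3+2+1 = 21.
Year 1: $120,792 × 6/21 = $34,512. Book value $112,480.
Year 2: $120,792 × 5/21 = $28,760. Book value $83,720.
Year 3: $120,792 × 4/21 = $23,008. Book value $60,712.
Accumulated through year 3 = $146,992 − $60,712 = $86,280.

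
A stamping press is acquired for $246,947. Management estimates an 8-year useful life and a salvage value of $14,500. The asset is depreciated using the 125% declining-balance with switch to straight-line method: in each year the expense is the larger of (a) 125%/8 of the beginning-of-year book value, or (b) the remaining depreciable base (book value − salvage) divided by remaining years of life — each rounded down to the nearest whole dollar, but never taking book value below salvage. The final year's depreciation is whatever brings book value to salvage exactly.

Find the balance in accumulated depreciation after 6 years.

$178,911

Depreciable base = $246,947 − $14,500 = $232,447.
Year 1: DB = ⌊$246,947 × 125%/8⌋ = $38,585; SL = ⌊$232,447/8⌋ = $29,055 → take DB $38,585. Book value $208,362.
Year 2: DB = ⌊$208,362 × 125%/8⌋ = $32,556; SL = ⌊$193,862/7⌋ = $27,694 → take DB $32,556. Book value $175,806.
Year 3: DB = ⌊$175,806 × 125%/8⌋ = $27,469; SL = ⌊$161,306/6⌋ = $26,884 → take DB $27,469. Book value $148,337.
Year 4: DB = ⌊$148,337 × 125%/8⌋ = $23,177; SL = ⌊$133,837/5⌋ = $26,767 → take SL $26,767. Book value $121,570.
Year 5: DB = ⌊$121,570 × 125%/8⌋ = $18,995; SL = ⌊$107,070/4⌋ = $26,767 → take SL $26,767. Book value $94,803.
Year 6: DB = ⌊$94,803 × 125%/8⌋ = $14,812; SL = ⌊$80,303/3⌋ = $26,767 → take SL $26,767. Book value $68,036.
Accumulated through year 6 = $246,947 − $68,036 = $178,911.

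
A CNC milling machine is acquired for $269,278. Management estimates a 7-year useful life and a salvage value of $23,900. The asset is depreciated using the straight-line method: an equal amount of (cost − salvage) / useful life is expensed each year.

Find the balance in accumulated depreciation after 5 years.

$175,270

Depreciable base = $269,278 − $23,900 = $245,378.
Annual expense = $245,378 / 7 = $35,054.
End of year 1: book value $234,224.
End of year 2: book value $199,170.
End of year 3: book value $164,116.
End of year 4: book value $129,062.
End of year 5: book value $94,008.
Accumulated through year 5 = $269,278 − $94,008 = $175,270.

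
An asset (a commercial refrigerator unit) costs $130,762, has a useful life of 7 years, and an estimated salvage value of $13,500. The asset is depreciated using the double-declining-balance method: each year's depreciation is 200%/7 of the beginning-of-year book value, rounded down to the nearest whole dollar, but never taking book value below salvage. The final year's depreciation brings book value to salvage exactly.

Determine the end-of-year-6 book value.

$17,368

Depreciable base = $130,762 − $13,500 = $117,262.
Year 1: ⌊$130,762 × 200%/7⌋ = $37,360. Book value $93,402.
Year 2: ⌊$93,402 × 200%/7⌋ = $26,686. Book value $66,716.
Year 3: ⌊$66,716 × 200%/7⌋ = $19,061. Book value $47,655.
Year 4: ⌊$47,655 × 200%/7⌋ = $13,615. Book value $34,040.
Year 5: ⌊$34,040 × 200%/7⌋ = $9,725. Book value $24,315.
Year 6: ⌊$24,315 × 200%/7⌋ = $6,947. Book value $17,368.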